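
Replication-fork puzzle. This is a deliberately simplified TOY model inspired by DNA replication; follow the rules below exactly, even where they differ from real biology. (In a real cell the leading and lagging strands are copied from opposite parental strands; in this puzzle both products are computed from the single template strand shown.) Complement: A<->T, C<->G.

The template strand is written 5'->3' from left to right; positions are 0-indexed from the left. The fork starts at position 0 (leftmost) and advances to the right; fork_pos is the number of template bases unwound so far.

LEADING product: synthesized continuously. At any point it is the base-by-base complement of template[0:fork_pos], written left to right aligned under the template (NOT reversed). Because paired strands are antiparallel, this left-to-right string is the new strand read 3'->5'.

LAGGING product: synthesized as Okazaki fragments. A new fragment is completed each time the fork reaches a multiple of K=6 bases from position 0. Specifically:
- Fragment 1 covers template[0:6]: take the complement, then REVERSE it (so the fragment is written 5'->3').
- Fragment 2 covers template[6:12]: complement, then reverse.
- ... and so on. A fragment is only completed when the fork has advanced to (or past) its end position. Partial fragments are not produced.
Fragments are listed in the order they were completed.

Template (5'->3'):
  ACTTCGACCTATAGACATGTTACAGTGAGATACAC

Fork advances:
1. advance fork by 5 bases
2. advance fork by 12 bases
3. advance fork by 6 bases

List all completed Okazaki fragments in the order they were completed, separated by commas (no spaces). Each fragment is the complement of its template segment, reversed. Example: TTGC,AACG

Step 1: advance 5 -> fork_pos = 0 + 5 = 5. Next multiple of 6 is 6 (not reached); still 0 fragment(s).
Step 2: advance 12 -> fork_pos = 5 + 12 = 17. Reached multiple(s) of 6: 6, 12 -> fragments 1-2 completed (2 total).
Step 3: advance 6 -> fork_pos = 17 + 6 = 23. Reached multiple(s) of 6: 18 -> fragment 3 completed (3 total).
Final fork_pos = 23, so 3 fragment(s) are complete. Build each: template segment -> complement -> reverse.
Fragment 1: template[0:6] = ACTTCG -> complement TGAAGC -> reversed CGAAGT
Fragment 2: template[6:12] = ACCTAT -> complement TGGATA -> reversed ATAGGT
Fragment 3: template[12:18] = AGACAT -> complement TCTGTA -> reversed ATGTCT

Answer: CGAAGT,ATAGGT,ATGTCT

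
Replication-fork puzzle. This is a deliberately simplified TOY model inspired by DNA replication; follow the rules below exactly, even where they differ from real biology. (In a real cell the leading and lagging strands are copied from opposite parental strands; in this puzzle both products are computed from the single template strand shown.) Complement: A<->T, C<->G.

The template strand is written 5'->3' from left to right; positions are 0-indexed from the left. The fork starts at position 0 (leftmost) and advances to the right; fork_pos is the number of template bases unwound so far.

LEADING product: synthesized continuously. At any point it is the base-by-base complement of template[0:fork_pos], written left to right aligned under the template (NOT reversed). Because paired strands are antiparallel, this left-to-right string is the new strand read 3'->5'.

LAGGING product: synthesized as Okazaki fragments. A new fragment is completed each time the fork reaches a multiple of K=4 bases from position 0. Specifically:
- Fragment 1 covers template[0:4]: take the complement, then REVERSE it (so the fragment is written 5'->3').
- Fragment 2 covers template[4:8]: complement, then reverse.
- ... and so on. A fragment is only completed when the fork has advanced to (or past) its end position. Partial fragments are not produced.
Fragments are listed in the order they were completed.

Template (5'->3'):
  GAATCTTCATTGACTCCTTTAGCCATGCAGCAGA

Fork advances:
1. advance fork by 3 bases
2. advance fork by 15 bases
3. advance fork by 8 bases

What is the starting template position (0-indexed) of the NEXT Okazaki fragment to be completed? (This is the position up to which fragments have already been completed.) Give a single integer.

Step 1: advance 3 -> fork_pos = 0 + 3 = 3. Next multiple of 4 is 4 (not reached); still 0 fragment(s).
Step 2: advance 15 -> fork_pos = 3 + 15 = 18. Reached multiple(s) of 4: 4, 8, 12, 16 -> fragments 1-4 completed (4 total).
Step 3: advance 8 -> fork_pos = 18 + 8 = 26. Reached multiple(s) of 4: 20, 24 -> fragments 5-6 completed (6 total).
6 fragment(s) completed, covering template[0:24] (6 x 4 = 24). The next fragment, fragment 7, covers template[24:28], so it starts at position 24.

Answer: 24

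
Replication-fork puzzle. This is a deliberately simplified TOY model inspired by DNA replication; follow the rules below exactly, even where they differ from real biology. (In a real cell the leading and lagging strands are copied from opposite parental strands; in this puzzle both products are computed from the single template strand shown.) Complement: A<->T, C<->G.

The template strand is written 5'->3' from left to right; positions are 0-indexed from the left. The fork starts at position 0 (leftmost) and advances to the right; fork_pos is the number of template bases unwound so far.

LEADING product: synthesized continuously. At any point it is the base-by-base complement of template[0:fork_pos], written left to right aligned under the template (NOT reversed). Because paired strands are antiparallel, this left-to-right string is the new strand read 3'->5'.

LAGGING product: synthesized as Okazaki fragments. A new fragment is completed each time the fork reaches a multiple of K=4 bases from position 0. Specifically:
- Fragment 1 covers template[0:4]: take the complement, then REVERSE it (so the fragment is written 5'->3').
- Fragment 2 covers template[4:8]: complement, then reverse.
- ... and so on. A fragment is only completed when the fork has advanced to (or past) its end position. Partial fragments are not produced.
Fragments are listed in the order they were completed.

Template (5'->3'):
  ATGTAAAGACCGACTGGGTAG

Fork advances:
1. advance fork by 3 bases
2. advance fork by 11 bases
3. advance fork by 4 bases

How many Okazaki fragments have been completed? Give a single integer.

Answer: 4

Derivation:
Step 1: advance 3 -> fork_pos = 0 + 3 = 3. Next multiple of 4 is 4 (not reached); still 0 fragment(s).
Step 2: advance 11 -> fork_pos = 3 + 11 = 14. Reached multiple(s) of 4: 4, 8, 12 -> fragments 1-3 completed (3 total).
Step 3: advance 4 -> fork_pos = 14 + 4 = 18. Reached multiple(s) of 4: 16 -> fragment 4 completed (4 total).
Check: final fork_pos = 18; the multiples of 4 that are <= 18 are 4..16 -> 18 // 4 = 4 completed fragment(s).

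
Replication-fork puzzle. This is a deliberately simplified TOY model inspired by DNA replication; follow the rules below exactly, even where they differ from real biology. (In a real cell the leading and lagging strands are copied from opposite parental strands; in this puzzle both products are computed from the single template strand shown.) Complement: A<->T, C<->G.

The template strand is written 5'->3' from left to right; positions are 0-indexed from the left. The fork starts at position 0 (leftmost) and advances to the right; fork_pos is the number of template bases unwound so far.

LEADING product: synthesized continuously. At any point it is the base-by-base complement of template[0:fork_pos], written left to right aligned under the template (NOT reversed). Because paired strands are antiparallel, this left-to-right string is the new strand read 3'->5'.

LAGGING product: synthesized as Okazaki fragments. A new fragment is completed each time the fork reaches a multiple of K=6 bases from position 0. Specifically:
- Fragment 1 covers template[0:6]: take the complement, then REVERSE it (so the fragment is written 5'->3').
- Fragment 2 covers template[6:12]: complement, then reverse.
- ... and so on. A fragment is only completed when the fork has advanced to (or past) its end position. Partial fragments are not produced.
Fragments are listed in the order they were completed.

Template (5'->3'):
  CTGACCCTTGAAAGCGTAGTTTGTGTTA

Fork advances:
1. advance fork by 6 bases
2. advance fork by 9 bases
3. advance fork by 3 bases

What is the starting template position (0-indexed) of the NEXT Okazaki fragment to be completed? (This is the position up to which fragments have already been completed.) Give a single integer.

Step 1: advance 6 -> fork_pos = 0 + 6 = 6. Reached multiple(s) of 6: 6 -> fragment 1 completed (1 total).
Step 2: advance 9 -> fork_pos = 6 + 9 = 15. Reached multiple(s) of 6: 12 -> fragment 2 completed (2 total).
Step 3: advance 3 -> fork_pos = 15 + 3 = 18. Reached multiple(s) of 6: 18 -> fragment 3 completed (3 total).
3 fragment(s) completed, covering template[0:18] (3 x 6 = 18). The next fragment, fragment 4, covers template[18:24], so it starts at position 18.

Answer: 18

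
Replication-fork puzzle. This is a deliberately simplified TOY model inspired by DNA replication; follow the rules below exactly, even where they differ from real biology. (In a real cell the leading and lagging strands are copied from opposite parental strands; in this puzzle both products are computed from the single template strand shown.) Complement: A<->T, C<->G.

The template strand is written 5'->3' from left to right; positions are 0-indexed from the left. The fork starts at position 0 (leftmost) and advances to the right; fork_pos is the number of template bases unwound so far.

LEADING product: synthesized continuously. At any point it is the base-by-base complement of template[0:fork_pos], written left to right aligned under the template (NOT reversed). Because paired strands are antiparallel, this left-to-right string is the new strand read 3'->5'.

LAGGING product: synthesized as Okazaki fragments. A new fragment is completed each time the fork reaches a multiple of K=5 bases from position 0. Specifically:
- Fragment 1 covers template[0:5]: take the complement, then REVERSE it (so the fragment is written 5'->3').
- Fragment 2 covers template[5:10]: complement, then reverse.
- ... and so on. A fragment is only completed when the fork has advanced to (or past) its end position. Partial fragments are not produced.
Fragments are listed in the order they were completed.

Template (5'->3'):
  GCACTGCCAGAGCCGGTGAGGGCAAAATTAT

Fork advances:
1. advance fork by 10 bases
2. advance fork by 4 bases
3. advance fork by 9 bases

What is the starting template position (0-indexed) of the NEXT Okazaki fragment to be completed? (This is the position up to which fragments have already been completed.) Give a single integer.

Step 1: advance 10 -> fork_pos = 0 + 10 = 10. Reached multiple(s) of 5: 5, 10 -> fragments 1-2 completed (2 total).
Step 2: advance 4 -> fork_pos = 10 + 4 = 14. Next multiple of 5 is 15 (not reached); still 2 fragment(s).
Step 3: advance 9 -> fork_pos = 14 + 9 = 23. Reached multiple(s) of 5: 15, 20 -> fragments 3-4 completed (4 total).
4 fragment(s) completed, covering template[0:20] (4 x 5 = 20). The next fragment, fragment 5, covers template[20:25], so it starts at position 20.

Answer: 20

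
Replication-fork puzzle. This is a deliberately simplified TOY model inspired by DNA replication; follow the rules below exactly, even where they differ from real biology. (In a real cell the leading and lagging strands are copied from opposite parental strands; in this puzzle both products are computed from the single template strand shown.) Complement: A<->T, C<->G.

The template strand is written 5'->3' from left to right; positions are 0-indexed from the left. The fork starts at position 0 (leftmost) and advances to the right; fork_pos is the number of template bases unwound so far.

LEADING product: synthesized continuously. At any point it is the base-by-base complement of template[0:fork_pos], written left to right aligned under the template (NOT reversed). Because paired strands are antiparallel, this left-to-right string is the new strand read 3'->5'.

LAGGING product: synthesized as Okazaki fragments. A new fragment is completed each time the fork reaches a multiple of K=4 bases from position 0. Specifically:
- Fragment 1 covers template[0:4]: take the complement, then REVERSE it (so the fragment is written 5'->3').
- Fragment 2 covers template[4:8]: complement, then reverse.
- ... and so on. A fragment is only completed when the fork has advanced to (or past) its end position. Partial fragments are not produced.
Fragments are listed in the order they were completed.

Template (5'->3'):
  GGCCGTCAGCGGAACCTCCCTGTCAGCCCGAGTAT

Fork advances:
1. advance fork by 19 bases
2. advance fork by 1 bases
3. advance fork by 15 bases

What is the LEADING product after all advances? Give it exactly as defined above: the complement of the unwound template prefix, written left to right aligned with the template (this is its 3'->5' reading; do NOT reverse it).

Answer: CCGGCAGTCGCCTTGGAGGGACAGTCGGGCTCATA

Derivation:
Step 1: advance 19 -> fork_pos = 0 + 19 = 19.
Step 2: advance 1 -> fork_pos = 19 + 1 = 20.
Step 3: advance 15 -> fork_pos = 20 + 15 = 35.
Unwound prefix: template[0:35] = GGCCGTCAGCGGAACCTCCCTGTCAGCCCGAGTAT
Complement it base by base (A<->T, C<->G), keeping left-to-right order:
  [0:5] GGCCG -> CCGGC
  [5:10] TCAGC -> AGTCG
  [10:15] GGAAC -> CCTTG
  [15:20] CTCCC -> GAGGG
  [20:25] TGTCA -> ACAGT
  [25:30] GCCCG -> CGGGC
  [30:35] AGTAT -> TCATA
Concatenate: CCGGCAGTCGCCTTGGAGGGACAGTCGGGCTCATA (length 35; written aligned with the template, i.e. 3'->5').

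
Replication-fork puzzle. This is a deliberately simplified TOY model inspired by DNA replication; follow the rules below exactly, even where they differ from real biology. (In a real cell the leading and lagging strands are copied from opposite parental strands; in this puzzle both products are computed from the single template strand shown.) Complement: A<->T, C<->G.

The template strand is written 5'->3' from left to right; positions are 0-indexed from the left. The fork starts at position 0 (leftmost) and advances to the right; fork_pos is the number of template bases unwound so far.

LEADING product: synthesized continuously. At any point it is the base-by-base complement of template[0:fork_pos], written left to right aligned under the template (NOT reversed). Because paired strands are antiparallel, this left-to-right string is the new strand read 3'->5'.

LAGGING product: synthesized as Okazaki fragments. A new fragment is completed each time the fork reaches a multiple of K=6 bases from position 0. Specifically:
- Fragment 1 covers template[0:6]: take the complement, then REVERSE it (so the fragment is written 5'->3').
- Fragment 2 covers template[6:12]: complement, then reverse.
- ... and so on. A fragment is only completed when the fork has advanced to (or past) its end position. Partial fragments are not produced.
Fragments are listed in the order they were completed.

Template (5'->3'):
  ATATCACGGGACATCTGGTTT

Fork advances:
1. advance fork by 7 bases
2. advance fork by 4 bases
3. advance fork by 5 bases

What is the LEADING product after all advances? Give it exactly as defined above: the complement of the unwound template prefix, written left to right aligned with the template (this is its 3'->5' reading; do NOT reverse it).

Step 1: advance 7 -> fork_pos = 0 + 7 = 7.
Step 2: advance 4 -> fork_pos = 7 + 4 = 11.
Step 3: advance 5 -> fork_pos = 11 + 5 = 16.
Unwound prefix: template[0:16] = ATATCACGGGACATCT
Complement it base by base (A<->T, C<->G), keeping left-to-right order:
  [0:5] ATATC -> TATAG
  [5:10] ACGGG -> TGCCC
  [10:15] ACATC -> TGTAG
  [15:16] T -> A
Concatenate: TATAGTGCCCTGTAGA (length 16; written aligned with the template, i.e. 3'->5').

Answer: TATAGTGCCCTGTAGA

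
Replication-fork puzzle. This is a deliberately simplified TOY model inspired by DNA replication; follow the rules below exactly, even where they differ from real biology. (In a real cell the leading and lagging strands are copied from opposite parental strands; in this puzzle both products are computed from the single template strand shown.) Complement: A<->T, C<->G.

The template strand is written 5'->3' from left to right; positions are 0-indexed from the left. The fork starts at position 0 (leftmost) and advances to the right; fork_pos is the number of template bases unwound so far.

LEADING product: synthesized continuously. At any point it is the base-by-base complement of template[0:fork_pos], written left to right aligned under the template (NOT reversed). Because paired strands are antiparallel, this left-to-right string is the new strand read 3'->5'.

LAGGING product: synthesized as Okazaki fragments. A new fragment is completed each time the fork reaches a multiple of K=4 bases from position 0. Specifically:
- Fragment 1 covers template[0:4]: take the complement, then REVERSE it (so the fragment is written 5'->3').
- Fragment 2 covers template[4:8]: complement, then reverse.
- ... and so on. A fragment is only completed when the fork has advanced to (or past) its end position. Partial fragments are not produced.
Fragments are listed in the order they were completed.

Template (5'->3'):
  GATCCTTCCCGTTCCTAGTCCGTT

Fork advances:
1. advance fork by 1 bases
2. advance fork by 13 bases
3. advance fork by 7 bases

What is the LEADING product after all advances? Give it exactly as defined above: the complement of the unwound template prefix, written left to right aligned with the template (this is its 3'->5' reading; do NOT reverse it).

Step 1: advance 1 -> fork_pos = 0 + 1 = 1.
Step 2: advance 13 -> fork_pos = 1 + 13 = 14.
Step 3: advance 7 -> fork_pos = 14 + 7 = 21.
Unwound prefix: template[0:21] = GATCCTTCCCGTTCCTAGTCC
Complement it base by base (A<->T, C<->G), keeping left-to-right order:
  [0:5] GATCC -> CTAGG
  [5:10] TTCCC -> AAGGG
  [10:15] GTTCC -> CAAGG
  [15:20] TAGTC -> ATCAG
  [20:21] C -> G
Concatenate: CTAGGAAGGGCAAGGATCAGG (length 21; written aligned with the template, i.e. 3'->5').

Answer: CTAGGAAGGGCAAGGATCAGG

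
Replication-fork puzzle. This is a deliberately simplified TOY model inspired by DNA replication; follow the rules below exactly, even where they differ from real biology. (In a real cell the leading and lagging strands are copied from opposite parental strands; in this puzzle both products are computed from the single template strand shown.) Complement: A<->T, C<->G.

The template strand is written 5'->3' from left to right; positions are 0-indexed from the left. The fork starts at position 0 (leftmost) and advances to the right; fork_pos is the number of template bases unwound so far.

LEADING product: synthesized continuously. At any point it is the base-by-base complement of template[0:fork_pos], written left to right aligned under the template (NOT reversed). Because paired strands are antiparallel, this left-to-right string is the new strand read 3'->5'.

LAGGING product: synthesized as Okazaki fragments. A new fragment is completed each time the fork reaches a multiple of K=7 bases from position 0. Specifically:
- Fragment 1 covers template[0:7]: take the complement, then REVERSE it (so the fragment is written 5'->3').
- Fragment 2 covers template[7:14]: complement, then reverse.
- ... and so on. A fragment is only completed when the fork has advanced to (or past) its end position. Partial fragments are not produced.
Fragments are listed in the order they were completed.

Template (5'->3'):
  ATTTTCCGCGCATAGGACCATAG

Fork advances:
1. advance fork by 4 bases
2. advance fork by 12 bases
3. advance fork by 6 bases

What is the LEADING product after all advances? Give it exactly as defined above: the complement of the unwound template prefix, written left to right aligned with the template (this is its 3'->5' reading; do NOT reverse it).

Answer: TAAAAGGCGCGTATCCTGGTAT

Derivation:
Step 1: advance 4 -> fork_pos = 0 + 4 = 4.
Step 2: advance 12 -> fork_pos = 4 + 12 = 16.
Step 3: advance 6 -> fork_pos = 16 + 6 = 22.
Unwound prefix: template[0:22] = ATTTTCCGCGCATAGGACCATA
Complement it base by base (A<->T, C<->G), keeping left-to-right order:
  [0:5] ATTTT -> TAAAA
  [5:10] CCGCG -> GGCGC
  [10:15] CATAG -> GTATC
  [15:20] GACCA -> CTGGT
  [20:22] TA -> AT
Concatenate: TAAAAGGCGCGTATCCTGGTAT (length 22; written aligned with the template, i.e. 3'->5').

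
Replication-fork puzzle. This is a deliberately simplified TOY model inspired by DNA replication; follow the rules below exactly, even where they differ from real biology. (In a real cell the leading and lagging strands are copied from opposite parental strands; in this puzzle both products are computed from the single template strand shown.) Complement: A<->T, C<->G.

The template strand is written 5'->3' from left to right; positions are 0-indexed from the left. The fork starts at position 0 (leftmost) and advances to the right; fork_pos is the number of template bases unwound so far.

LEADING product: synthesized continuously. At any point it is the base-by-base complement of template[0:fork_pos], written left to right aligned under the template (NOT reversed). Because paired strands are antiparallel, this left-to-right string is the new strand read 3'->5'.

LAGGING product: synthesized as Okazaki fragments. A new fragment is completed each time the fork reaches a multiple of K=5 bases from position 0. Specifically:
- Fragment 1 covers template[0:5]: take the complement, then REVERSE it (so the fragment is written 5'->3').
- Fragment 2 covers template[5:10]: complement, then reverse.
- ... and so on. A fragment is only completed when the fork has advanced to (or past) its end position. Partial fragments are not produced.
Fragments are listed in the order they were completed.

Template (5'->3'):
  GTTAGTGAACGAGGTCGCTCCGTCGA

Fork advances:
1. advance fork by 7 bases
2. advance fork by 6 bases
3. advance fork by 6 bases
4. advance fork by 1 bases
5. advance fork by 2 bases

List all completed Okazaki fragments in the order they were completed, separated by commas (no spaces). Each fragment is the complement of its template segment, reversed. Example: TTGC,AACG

Step 1: advance 7 -> fork_pos = 0 + 7 = 7. Reached multiple(s) of 5: 5 -> fragment 1 completed (1 total).
Step 2: advance 6 -> fork_pos = 7 + 6 = 13. Reached multiple(s) of 5: 10 -> fragment 2 completed (2 total).
Step 3: advance 6 -> fork_pos = 13 + 6 = 19. Reached multiple(s) of 5: 15 -> fragment 3 completed (3 total).
Step 4: advance 1 -> fork_pos = 19 + 1 = 20. Reached multiple(s) of 5: 20 -> fragment 4 completed (4 total).
Step 5: advance 2 -> fork_pos = 20 + 2 = 22. Next multiple of 5 is 25 (not reached); still 4 fragment(s).
Final fork_pos = 22, so 4 fragment(s) are complete. Build each: template segment -> complement -> reverse.
Fragment 1: template[0:5] = GTTAG -> complement CAATC -> reversed CTAAC
Fragment 2: template[5:10] = TGAAC -> complement ACTTG -> reversed GTTCA
Fragment 3: template[10:15] = GAGGT -> complement CTCCA -> reversed ACCTC
Fragment 4: template[15:20] = CGCTC -> complement GCGAG -> reversed GAGCG

Answer: CTAAC,GTTCA,ACCTC,GAGCG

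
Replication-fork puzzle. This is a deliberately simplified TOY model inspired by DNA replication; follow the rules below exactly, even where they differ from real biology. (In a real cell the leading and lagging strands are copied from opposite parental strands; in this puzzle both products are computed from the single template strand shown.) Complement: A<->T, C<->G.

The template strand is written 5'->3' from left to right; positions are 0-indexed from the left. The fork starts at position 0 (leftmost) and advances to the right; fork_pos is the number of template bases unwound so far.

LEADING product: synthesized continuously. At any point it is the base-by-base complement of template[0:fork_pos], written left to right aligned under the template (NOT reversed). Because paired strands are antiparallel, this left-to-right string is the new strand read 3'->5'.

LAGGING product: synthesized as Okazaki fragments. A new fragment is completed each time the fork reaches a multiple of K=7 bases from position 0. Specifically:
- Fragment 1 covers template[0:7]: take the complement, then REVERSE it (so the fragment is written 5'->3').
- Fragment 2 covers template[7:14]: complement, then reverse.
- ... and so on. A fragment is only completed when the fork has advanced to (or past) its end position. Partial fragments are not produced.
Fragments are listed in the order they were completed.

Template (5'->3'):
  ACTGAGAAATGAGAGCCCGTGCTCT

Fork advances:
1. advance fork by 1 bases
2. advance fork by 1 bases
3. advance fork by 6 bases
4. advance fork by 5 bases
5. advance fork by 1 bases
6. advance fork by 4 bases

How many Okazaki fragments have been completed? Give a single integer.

Step 1: advance 1 -> fork_pos = 0 + 1 = 1. Next multiple of 7 is 7 (not reached); still 0 fragment(s).
Step 2: advance 1 -> fork_pos = 1 + 1 = 2. Next multiple of 7 is 7 (not reached); still 0 fragment(s).
Step 3: advance 6 -> fork_pos = 2 + 6 = 8. Reached multiple(s) of 7: 7 -> fragment 1 completed (1 total).
Step 4: advance 5 -> fork_pos = 8 + 5 = 13. Next multiple of 7 is 14 (not reached); still 1 fragment(s).
Step 5: advance 1 -> fork_pos = 13 + 1 = 14. Reached multiple(s) of 7: 14 -> fragment 2 completed (2 total).
Step 6: advance 4 -> fork_pos = 14 + 4 = 18. Next multiple of 7 is 21 (not reached); still 2 fragment(s).
Check: final fork_pos = 18; the multiples of 7 that are <= 18 are 7..14 -> 18 // 7 = 2 completed fragment(s).

Answer: 2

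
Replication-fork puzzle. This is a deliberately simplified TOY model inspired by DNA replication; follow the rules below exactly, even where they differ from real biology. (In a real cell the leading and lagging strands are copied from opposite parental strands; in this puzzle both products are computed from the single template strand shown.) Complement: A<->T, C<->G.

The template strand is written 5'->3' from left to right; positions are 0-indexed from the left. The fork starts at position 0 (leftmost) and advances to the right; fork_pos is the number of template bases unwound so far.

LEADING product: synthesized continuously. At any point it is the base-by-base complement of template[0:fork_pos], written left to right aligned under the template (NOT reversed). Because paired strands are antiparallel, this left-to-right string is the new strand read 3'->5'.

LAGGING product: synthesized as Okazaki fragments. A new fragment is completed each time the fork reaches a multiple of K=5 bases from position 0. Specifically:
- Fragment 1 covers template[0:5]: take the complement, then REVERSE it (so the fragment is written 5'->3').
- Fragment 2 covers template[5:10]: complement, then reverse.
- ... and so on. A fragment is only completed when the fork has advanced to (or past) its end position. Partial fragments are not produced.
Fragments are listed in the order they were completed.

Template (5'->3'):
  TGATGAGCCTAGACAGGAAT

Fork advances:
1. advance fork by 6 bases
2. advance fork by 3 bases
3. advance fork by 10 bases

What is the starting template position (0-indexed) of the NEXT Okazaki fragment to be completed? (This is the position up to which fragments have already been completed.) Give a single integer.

Step 1: advance 6 -> fork_pos = 0 + 6 = 6. Reached multiple(s) of 5: 5 -> fragment 1 completed (1 total).
Step 2: advance 3 -> fork_pos = 6 + 3 = 9. Next multiple of 5 is 10 (not reached); still 1 fragment(s).
Step 3: advance 10 -> fork_pos = 9 + 10 = 19. Reached multiple(s) of 5: 10, 15 -> fragments 2-3 completed (3 total).
3 fragment(s) completed, covering template[0:15] (3 x 5 = 15). The next fragment, fragment 4, covers template[15:20], so it starts at position 15.

Answer: 15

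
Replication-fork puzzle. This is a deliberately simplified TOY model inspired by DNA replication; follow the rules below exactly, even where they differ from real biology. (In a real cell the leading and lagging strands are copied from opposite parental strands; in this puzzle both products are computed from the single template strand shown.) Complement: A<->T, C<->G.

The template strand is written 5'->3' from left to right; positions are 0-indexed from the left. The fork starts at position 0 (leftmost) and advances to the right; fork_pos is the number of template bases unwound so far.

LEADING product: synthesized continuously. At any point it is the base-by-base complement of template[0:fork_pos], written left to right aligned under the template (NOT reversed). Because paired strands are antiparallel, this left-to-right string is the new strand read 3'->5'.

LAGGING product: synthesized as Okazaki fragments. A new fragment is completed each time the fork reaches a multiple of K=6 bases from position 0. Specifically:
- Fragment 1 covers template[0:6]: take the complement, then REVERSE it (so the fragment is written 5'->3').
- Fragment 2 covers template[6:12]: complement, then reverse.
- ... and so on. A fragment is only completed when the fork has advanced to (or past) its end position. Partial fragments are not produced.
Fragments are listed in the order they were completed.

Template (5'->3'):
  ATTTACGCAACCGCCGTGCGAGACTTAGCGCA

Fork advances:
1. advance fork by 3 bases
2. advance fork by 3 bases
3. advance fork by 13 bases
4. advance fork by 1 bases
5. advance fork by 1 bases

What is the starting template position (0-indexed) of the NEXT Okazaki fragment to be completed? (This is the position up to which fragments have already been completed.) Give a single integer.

Step 1: advance 3 -> fork_pos = 0 + 3 = 3. Next multiple of 6 is 6 (not reached); still 0 fragment(s).
Step 2: advance 3 -> fork_pos = 3 + 3 = 6. Reached multiple(s) of 6: 6 -> fragment 1 completed (1 total).
Step 3: advance 13 -> fork_pos = 6 + 13 = 19. Reached multiple(s) of 6: 12, 18 -> fragments 2-3 completed (3 total).
Step 4: advance 1 -> fork_pos = 19 + 1 = 20. Next multiple of 6 is 24 (not reached); still 3 fragment(s).
Step 5: advance 1 -> fork_pos = 20 + 1 = 21. Next multiple of 6 is 24 (not reached); still 3 fragment(s).
3 fragment(s) completed, covering template[0:18] (3 x 6 = 18). The next fragment, fragment 4, covers template[18:24], so it starts at position 18.

Answer: 18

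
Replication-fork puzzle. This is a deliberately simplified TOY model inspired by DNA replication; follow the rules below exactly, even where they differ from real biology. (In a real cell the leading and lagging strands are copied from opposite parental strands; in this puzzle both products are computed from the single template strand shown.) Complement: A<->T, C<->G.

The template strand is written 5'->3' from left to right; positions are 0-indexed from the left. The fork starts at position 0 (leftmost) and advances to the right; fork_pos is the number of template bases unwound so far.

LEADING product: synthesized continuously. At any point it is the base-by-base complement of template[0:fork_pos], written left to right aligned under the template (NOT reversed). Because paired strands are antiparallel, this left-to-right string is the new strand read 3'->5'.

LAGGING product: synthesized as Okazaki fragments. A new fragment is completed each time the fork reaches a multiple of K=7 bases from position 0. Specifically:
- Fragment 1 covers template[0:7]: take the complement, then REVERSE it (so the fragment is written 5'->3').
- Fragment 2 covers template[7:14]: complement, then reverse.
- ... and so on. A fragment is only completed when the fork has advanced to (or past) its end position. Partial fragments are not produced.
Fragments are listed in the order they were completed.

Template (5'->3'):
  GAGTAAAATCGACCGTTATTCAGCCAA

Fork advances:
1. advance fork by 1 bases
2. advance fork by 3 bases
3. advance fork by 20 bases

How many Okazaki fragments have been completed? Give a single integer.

Answer: 3

Derivation:
Step 1: advance 1 -> fork_pos = 0 + 1 = 1. Next multiple of 7 is 7 (not reached); still 0 fragment(s).
Step 2: advance 3 -> fork_pos = 1 + 3 = 4. Next multiple of 7 is 7 (not reached); still 0 fragment(s).
Step 3: advance 20 -> fork_pos = 4 + 20 = 24. Reached multiple(s) of 7: 7, 14, 21 -> fragments 1-3 completed (3 total).
Check: final fork_pos = 24; the multiples of 7 that are <= 24 are 7..21 -> 24 // 7 = 3 completed fragment(s).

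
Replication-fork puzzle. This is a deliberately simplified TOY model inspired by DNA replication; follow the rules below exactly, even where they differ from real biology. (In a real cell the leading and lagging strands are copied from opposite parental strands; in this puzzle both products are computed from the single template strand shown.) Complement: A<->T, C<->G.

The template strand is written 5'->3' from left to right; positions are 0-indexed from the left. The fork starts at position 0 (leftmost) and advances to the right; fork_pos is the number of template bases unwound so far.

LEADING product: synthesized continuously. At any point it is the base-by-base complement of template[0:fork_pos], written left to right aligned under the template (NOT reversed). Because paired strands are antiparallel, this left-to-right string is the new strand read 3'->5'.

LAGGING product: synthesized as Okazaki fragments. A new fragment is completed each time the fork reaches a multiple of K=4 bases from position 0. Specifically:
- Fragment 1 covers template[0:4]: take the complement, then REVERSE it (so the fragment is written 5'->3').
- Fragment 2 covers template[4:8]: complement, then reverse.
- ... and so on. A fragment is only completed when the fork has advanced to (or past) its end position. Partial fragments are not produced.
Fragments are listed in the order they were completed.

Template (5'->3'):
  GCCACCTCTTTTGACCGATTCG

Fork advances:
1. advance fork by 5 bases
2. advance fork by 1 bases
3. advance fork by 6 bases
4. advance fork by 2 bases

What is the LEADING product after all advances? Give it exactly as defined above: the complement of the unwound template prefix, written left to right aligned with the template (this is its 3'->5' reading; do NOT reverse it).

Answer: CGGTGGAGAAAACT

Derivation:
Step 1: advance 5 -> fork_pos = 0 + 5 = 5.
Step 2: advance 1 -> fork_pos = 5 + 1 = 6.
Step 3: advance 6 -> fork_pos = 6 + 6 = 12.
Step 4: advance 2 -> fork_pos = 12 + 2 = 14.
Unwound prefix: template[0:14] = GCCACCTCTTTTGA
Complement it base by base (A<->T, C<->G), keeping left-to-right order:
  [0:5] GCCAC -> CGGTG
  [5:10] CTCTT -> GAGAA
  [10:14] TTGA -> AACT
Concatenate: CGGTGGAGAAAACT (length 14; written aligned with the template, i.e. 3'->5').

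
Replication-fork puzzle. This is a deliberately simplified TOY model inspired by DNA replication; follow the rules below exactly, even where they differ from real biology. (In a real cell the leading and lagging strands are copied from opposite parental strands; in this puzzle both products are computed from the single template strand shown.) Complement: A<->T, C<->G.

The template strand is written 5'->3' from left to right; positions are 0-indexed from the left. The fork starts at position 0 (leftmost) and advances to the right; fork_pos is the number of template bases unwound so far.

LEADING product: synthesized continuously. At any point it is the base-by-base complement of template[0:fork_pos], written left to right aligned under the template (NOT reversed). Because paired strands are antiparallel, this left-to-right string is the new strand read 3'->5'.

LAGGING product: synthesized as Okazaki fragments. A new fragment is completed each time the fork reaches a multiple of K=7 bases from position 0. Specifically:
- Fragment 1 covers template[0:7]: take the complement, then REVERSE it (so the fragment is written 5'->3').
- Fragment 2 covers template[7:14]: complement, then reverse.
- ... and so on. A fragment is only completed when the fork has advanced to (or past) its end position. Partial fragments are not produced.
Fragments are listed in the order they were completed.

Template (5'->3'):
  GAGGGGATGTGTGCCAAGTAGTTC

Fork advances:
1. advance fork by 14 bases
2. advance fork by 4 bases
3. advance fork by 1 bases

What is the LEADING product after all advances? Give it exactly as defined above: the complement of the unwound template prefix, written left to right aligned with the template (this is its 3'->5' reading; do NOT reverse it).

Answer: CTCCCCTACACACGGTTCA

Derivation:
Step 1: advance 14 -> fork_pos = 0 + 14 = 14.
Step 2: advance 4 -> fork_pos = 14 + 4 = 18.
Step 3: advance 1 -> fork_pos = 18 + 1 = 19.
Unwound prefix: template[0:19] = GAGGGGATGTGTGCCAAGT
Complement it base by base (A<->T, C<->G), keeping left-to-right order:
  [0:5] GAGGG -> CTCCC
  [5:10] GATGT -> CTACA
  [10:15] GTGCC -> CACGG
  [15:19] AAGT -> TTCA
Concatenate: CTCCCCTACACACGGTTCA (length 19; written aligned with the template, i.e. 3'->5').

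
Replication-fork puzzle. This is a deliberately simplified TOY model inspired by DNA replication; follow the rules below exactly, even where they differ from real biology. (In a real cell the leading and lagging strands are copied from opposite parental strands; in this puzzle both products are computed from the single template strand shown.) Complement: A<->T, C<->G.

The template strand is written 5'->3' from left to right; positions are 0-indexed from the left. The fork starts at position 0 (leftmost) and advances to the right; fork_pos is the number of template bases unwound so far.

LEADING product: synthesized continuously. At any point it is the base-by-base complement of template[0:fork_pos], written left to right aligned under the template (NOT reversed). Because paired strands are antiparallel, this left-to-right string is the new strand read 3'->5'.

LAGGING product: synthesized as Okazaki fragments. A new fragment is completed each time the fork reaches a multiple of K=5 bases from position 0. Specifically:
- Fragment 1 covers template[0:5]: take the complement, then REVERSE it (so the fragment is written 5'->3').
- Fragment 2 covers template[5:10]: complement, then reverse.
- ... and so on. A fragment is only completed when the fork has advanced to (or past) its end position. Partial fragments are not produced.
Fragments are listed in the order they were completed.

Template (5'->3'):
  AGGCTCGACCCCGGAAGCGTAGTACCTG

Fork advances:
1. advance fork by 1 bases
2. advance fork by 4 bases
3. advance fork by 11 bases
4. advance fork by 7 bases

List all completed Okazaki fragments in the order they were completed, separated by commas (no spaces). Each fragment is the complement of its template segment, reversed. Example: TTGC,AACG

Answer: AGCCT,GGTCG,TCCGG,ACGCT

Derivation:
Step 1: advance 1 -> fork_pos = 0 + 1 = 1. Next multiple of 5 is 5 (not reached); still 0 fragment(s).
Step 2: advance 4 -> fork_pos = 1 + 4 = 5. Reached multiple(s) of 5: 5 -> fragment 1 completed (1 total).
Step 3: advance 11 -> fork_pos = 5 + 11 = 16. Reached multiple(s) of 5: 10, 15 -> fragments 2-3 completed (3 total).
Step 4: advance 7 -> fork_pos = 16 + 7 = 23. Reached multiple(s) of 5: 20 -> fragment 4 completed (4 total).
Final fork_pos = 23, so 4 fragment(s) are complete. Build each: template segment -> complement -> reverse.
Fragment 1: template[0:5] = AGGCT -> complement TCCGA -> reversed AGCCT
Fragment 2: template[5:10] = CGACC -> complement GCTGG -> reversed GGTCG
Fragment 3: template[10:15] = CCGGA -> complement GGCCT -> reversed TCCGG
Fragment 4: template[15:20] = AGCGT -> complement TCGCA -> reversed ACGCT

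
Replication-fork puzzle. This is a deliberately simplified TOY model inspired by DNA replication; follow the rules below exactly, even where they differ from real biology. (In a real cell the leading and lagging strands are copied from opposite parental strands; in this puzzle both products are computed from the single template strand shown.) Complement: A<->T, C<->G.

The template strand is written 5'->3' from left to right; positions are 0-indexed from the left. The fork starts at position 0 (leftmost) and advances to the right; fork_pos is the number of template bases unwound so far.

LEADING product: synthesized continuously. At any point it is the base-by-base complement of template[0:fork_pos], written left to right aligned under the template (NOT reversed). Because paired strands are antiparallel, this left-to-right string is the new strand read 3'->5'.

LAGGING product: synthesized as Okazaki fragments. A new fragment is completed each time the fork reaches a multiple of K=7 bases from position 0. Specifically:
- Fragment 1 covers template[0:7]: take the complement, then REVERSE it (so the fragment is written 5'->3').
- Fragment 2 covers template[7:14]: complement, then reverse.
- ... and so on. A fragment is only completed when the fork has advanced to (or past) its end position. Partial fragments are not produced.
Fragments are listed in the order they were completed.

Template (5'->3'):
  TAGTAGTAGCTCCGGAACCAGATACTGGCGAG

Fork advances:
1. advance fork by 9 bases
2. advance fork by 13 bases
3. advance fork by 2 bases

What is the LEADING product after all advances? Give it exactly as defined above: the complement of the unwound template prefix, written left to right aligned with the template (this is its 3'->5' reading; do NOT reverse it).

Step 1: advance 9 -> fork_pos = 0 + 9 = 9.
Step 2: advance 13 -> fork_pos = 9 + 13 = 22.
Step 3: advance 2 -> fork_pos = 22 + 2 = 24.
Unwound prefix: template[0:24] = TAGTAGTAGCTCCGGAACCAGATA
Complement it base by base (A<->T, C<->G), keeping left-to-right order:
  [0:5] TAGTA -> ATCAT
  [5:10] GTAGC -> CATCG
  [10:15] TCCGG -> AGGCC
  [15:20] AACCA -> TTGGT
  [20:24] GATA -> CTAT
Concatenate: ATCATCATCGAGGCCTTGGTCTAT (length 24; written aligned with the template, i.e. 3'->5').

Answer: ATCATCATCGAGGCCTTGGTCTAT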